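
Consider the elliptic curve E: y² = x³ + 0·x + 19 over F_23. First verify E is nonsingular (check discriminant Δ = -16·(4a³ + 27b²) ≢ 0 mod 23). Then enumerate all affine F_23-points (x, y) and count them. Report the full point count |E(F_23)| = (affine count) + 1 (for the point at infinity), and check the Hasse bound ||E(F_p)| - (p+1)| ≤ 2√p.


Affine points = {(2, 2), (2, 21), (3, 0), (5, 11), (5, 12), (8, 5), (8, 18), (9, 9), (9, 14), (11, 4), (11, 19), (13, 10), (13, 13), (14, 7), (14, 16), (15, 6), (15, 17), (18, 3), (18, 20), (19, 1), (19, 22), (22, 8), (22, 15)}; affine count = 23; |E(F_23)| = 24.

Discriminant check: Δ ∝ 4a³ + 27b² = 4·0³ + 27·19² = 4·0 + 27·361 ≡ 18 (mod 23). Nonzero ⇒ E is nonsingular.
For each x ∈ F_23, compute rhs = x³ + 0·x + 19 mod 23, then count y ∈ F_23 with y² ≡ rhs.
  x = 0: rhs = 19, matching y values: none (0 points).
  x = 1: rhs = 20, matching y values: none (0 points).
  x = 2: rhs = 4, matching y values: 2, 21 (2 points).
  x = 3: rhs = 0, matching y values: 0 (1 points).
  x = 4: rhs = 14, matching y values: none (0 points).
  x = 5: rhs = 6, matching y values: 11, 12 (2 points).
  x = 6: rhs = 5, matching y values: none (0 points).
  x = 7: rhs = 17, matching y values: none (0 points).
  x = 8: rhs = 2, matching y values: 5, 18 (2 points).
  x = 9: rhs = 12, matching y values: 9, 14 (2 points).
  x = 10: rhs = 7, matching y values: none (0 points).
  x = 11: rhs = 16, matching y values: 4, 19 (2 points).
  x = 12: rhs = 22, matching y values: none (0 points).
  x = 13: rhs = 8, matching y values: 10, 13 (2 points).
  x = 14: rhs = 3, matching y values: 7, 16 (2 points).
  x = 15: rhs = 13, matching y values: 6, 17 (2 points).
  x = 16: rhs = 21, matching y values: none (0 points).
  x = 17: rhs = 10, matching y values: none (0 points).
  x = 18: rhs = 9, matching y values: 3, 20 (2 points).
  x = 19: rhs = 1, matching y values: 1, 22 (2 points).
  x = 20: rhs = 15, matching y values: none (0 points).
  x = 21: rhs = 11, matching y values: none (0 points).
  x = 22: rhs = 18, matching y values: 8, 15 (2 points).
Total affine count: 23.
Full point count |E(F_23)| = 23 + 1 = 24.
Hasse bound: |24 − (23+1)| = |0| = 0 ≤ 2√23 ≈ 9.5917 ✓.


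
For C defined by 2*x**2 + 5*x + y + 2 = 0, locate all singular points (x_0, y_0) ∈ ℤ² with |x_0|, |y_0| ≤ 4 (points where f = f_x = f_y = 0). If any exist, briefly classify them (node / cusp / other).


No singular points in the scanned grid; C is smooth there.

Compute partial derivatives:
  f_x = 4*x + 5.
  f_y = 1.
f_y = 1 is a nonzero constant, so f_y never vanishes: no point (x, y) can satisfy f = f_x = f_y = 0. In particular no (x, y) ∈ {−4, ..., 4}² is singular; the curve is smooth.


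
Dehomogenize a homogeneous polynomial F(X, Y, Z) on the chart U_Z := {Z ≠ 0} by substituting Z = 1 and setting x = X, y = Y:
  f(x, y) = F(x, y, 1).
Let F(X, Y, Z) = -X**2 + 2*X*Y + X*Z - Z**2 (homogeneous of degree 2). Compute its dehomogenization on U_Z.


f(x, y) = -x**2 + 2*x*y + x - 1

On U_Z we set Z = 1. Each monomial c·X^i·Y^j·Z^k in F becomes c·x^i·y^j·1^k = c·x^i·y^j.
Substituting Z = 1: F(X, Y, 1) = -x**2 + 2*x*y + x - 1.
Note: deg(f) ≤ deg(F) = 2; strict inequality happens when F is divisible by Z (lost terms).


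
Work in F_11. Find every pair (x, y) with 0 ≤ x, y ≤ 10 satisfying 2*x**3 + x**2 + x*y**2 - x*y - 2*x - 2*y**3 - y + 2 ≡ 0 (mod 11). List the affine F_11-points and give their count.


Affine F_11-points: {(0, 3), (0, 5), (1, 1), (2, 8), (5, 1), (6, 10), (7, 6), (8, 5), (9, 9), (10, 1)}; count = 10.

For each of the 121 pairs (x, y) ∈ F_11², evaluate f(x, y) mod 11. Record the zeros.
  x = 0: [0↦2, 1↦10, 2↦6, 3↦0, 4↦2, 5↦0, 6↦4, 7↦2, 8↦4, 9↦9, 10↦5]  zeros at y ∈ {3, 5}
  x = 1: [0↦3, 1↦0, 2↦9, 3↦7, 4↦4, 5↦10, 6↦2, 7↦1, 8↦6, 9↦5, 10↦8]  zeros at y ∈ {1}
  x = 2: [0↦7, 1↦4, 2↦4, 3↦6, 4↦9, 5↦1, 6↦3, 7↦3, 8↦0, 9↦4, 10↦3]  zeros at y ∈ {8}
  x = 3: [0↦4, 1↦1, 2↦3, 3↦9, 4↦7, 5↦7, 6↦8, 7↦9, 8↦9, 9↦7, 10↦2]  zeros at y ∈ ∅
  x = 4: [0↦6, 1↦3, 2↦7, 3↦6, 4↦10, 5↦7, 6↦7, 7↦9, 8↦1, 9↦4, 10↦6]  zeros at y ∈ ∅
  x = 5: [0↦3, 1↦0, 2↦6, 3↦9, 4↦8, 5↦2, 6↦1, 7↦4, 8↦10, 9↦7, 10↦5]  zeros at y ∈ {1}
  x = 6: [0↦7, 1↦4, 2↦1, 3↦8, 4↦2, 5↦4, 6↦2, 7↦6, 8↦4, 9↦6, 10↦0]  zeros at y ∈ {10}
  x = 7: [0↦8, 1↦5, 2↦4, 3↦4, 4↦4, 5↦3, 6↦0, 7↦5, 8↦6, 9↦2, 10↦3]  zeros at y ∈ {6}
  x = 8: [0↦7, 1↦4, 2↦5, 3↦9, 4↦4, 5↦0, 6↦7, 7↦2, 8↦6, 9↦7, 10↦4]  zeros at y ∈ {5}
  x = 9: [0↦5, 1↦2, 2↦5, 3↦2, 4↦3, 5↦7, 6↦2, 7↦9, 8↦5, 9↦0, 10↦4]  zeros at y ∈ {9}
  x = 10: [0↦3, 1↦0, 2↦5, 3↦6, 4↦2, 5↦3, 6↦8, 7↦5, 8↦4, 9↦4, 10↦4]  zeros at y ∈ {1}
Collecting zeros: affine points = {(0, 3), (0, 5), (1, 1), (2, 8), (5, 1), (6, 10), (7, 6), (8, 5), (9, 9), (10, 1)}.
Total count |C(F_11)_aff| = 10.


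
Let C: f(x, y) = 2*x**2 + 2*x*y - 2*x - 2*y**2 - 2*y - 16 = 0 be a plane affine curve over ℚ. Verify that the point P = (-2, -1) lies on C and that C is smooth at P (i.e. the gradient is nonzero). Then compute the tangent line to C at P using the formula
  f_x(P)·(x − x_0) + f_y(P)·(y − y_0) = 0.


Tangent line at P: -12*x - 2*y - 26 = 0.

Step 1: f(-2, -1) = 0, so P lies on C.
Step 2: partial derivatives
  f_x(x, y) = 4*x + 2*y - 2, f_y(x, y) = 2*x - 4*y - 2.
  f_x(P) = -12, f_y(P) = -2 (gradient nonzero, so P is smooth).
Step 3: tangent line at P: -12·(x − -2) + -2·(y − -1) = 0.
Expanding: -12*x - 2*y - 26 = 0.


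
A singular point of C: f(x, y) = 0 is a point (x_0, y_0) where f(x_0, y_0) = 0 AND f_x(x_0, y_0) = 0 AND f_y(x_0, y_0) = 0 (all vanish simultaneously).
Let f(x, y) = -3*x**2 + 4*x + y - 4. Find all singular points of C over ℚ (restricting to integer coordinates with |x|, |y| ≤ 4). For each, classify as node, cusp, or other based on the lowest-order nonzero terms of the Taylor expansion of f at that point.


No singular points in the scanned grid; C is smooth there.

Compute partial derivatives:
  f_x = 4 - 6*x.
  f_y = 1.
f_y = 1 is a nonzero constant, so f_y never vanishes: no point (x, y) can satisfy f = f_x = f_y = 0. In particular no (x, y) ∈ {−4, ..., 4}² is singular; the curve is smooth.


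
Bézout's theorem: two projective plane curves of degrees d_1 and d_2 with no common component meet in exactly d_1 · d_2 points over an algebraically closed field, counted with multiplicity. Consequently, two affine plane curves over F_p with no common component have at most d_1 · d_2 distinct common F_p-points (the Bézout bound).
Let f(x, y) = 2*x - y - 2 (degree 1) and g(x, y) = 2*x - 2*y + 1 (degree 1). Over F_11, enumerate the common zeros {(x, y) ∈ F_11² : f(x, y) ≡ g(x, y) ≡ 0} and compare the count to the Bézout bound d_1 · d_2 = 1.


Common zeros: {(8, 3)}; count = 1; Bézout bound = 1.

deg(f) = 1, deg(g) = 1, so Bézout bound = 1.
Scan x ∈ F_11. For each x, list the y ∈ F_11 with f(x, y) ≡ 0 and those with g(x, y) ≡ 0 (mod 11); the common zeros in that column are the intersection.
  x = 0: f ≡ 0 at y ∈ {9}; g ≡ 0 at y ∈ {6}; common: ∅.
  x = 1: f ≡ 0 at y ∈ {0}; g ≡ 0 at y ∈ {7}; common: ∅.
  x = 2: f ≡ 0 at y ∈ {2}; g ≡ 0 at y ∈ {8}; common: ∅.
  x = 3: f ≡ 0 at y ∈ {4}; g ≡ 0 at y ∈ {9}; common: ∅.
  x = 4: f ≡ 0 at y ∈ {6}; g ≡ 0 at y ∈ {10}; common: ∅.
  x = 5: f ≡ 0 at y ∈ {8}; g ≡ 0 at y ∈ {0}; common: ∅.
  x = 6: f ≡ 0 at y ∈ {10}; g ≡ 0 at y ∈ {1}; common: ∅.
  x = 7: f ≡ 0 at y ∈ {1}; g ≡ 0 at y ∈ {2}; common: ∅.
  x = 8: f ≡ 0 at y ∈ {3}; g ≡ 0 at y ∈ {3}; common: {3}.
  x = 9: f ≡ 0 at y ∈ {5}; g ≡ 0 at y ∈ {4}; common: ∅.
  x = 10: f ≡ 0 at y ∈ {7}; g ≡ 0 at y ∈ {5}; common: ∅.
Collecting: common zeros = {(8, 3)}, so the count is 1.
Comparison with the Bézout bound: 1 ≤ 1 = deg(f)·deg(g), as expected for curves with no common component (the bound is attained).


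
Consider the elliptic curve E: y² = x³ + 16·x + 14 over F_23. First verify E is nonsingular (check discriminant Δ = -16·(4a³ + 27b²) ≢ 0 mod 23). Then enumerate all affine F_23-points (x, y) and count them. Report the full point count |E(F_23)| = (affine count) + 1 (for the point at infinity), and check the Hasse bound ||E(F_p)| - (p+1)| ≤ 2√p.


Affine points = {(1, 10), (1, 13), (2, 10), (2, 13), (4, 2), (4, 21), (5, 9), (5, 14), (6, 2), (6, 21), (7, 3), (7, 20), (9, 6), (9, 17), (10, 1), (10, 22), (11, 7), (11, 16), (12, 5), (12, 18), (13, 2), (13, 21), (15, 8), (15, 15), (17, 1), (17, 22), (18, 4), (18, 19), (19, 1), (19, 22), (20, 10), (20, 13)}; affine count = 32; |E(F_23)| = 33.

Discriminant check: Δ ∝ 4a³ + 27b² = 4·16³ + 27·14² = 4·4096 + 27·196 ≡ 10 (mod 23). Nonzero ⇒ E is nonsingular.
For each x ∈ F_23, compute rhs = x³ + 16·x + 14 mod 23, then count y ∈ F_23 with y² ≡ rhs.
  x = 0: rhs = 14, matching y values: none (0 points).
  x = 1: rhs = 8, matching y values: 10, 13 (2 points).
  x = 2: rhs = 8, matching y values: 10, 13 (2 points).
  x = 3: rhs = 20, matching y values: none (0 points).
  x = 4: rhs = 4, matching y values: 2, 21 (2 points).
  x = 5: rhs = 12, matching y values: 9, 14 (2 points).
  x = 6: rhs = 4, matching y values: 2, 21 (2 points).
  x = 7: rhs = 9, matching y values: 3, 20 (2 points).
  x = 8: rhs = 10, matching y values: none (0 points).
  x = 9: rhs = 13, matching y values: 6, 17 (2 points).
  x = 10: rhs = 1, matching y values: 1, 22 (2 points).
  x = 11: rhs = 3, matching y values: 7, 16 (2 points).
  x = 12: rhs = 2, matching y values: 5, 18 (2 points).
  x = 13: rhs = 4, matching y values: 2, 21 (2 points).
  x = 14: rhs = 15, matching y values: none (0 points).
  x = 15: rhs = 18, matching y values: 8, 15 (2 points).
  x = 16: rhs = 19, matching y values: none (0 points).
  x = 17: rhs = 1, matching y values: 1, 22 (2 points).
  x = 18: rhs = 16, matching y values: 4, 19 (2 points).
  x = 19: rhs = 1, matching y values: 1, 22 (2 points).
  x = 20: rhs = 8, matching y values: 10, 13 (2 points).
  x = 21: rhs = 20, matching y values: none (0 points).
  x = 22: rhs = 20, matching y values: none (0 points).
Total affine count: 32.
Full point count |E(F_23)| = 32 + 1 = 33.
Hasse bound: |33 − (23+1)| = |9| = 9 ≤ 2√23 ≈ 9.5917 ✓.


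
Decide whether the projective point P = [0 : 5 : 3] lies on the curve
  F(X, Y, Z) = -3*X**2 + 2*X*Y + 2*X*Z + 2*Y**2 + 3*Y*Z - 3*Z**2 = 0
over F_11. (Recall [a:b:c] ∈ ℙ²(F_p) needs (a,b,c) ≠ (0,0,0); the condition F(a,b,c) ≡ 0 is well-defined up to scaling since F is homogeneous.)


F(0,5,3) ≡ 2 (mod 11); P is NOT on the curve.

Evaluate F(0, 5, 3) term-by-term (mod 11).
  -3*X**2 ↦ -3·0·1·1 = 0
  2*X*Y ↦ 2·0·5·1 = 0
  2*X*Z ↦ 2·0·1·3 = 0
  2*Y**2 ↦ 2·1·25·1 = 50
  3*Y*Z ↦ 3·1·5·3 = 45
  -3*Z**2 ↦ -3·1·1·9 = -27
Sum: F(0, 5, 3) = (0) + (0) + (0) + (50) + (45) + (-27) = 68.
Reducing mod 11: 68 ≡ 2 (mod 11).
Since F(a, b, c) ≡ 2 ≠ 0 (mod 11), P does NOT lie on the curve.


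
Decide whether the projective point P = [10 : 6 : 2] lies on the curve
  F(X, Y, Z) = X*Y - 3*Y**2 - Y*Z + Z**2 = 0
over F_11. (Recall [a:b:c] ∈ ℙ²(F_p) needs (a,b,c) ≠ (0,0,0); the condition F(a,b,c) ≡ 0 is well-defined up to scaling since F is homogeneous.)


F(10,6,2) ≡ 10 (mod 11); P is NOT on the curve.

Evaluate F(10, 6, 2) term-by-term (mod 11).
  X*Y ↦ 1·10·6·1 = 60
  -3*Y**2 ↦ -3·1·36·1 = -108
  -Y*Z ↦ -1·1·6·2 = -12
  Z**2 ↦ 1·1·1·4 = 4
Sum: F(10, 6, 2) = (60) + (-108) + (-12) + (4) = -56.
Reducing mod 11: -56 ≡ 10 (mod 11).
Since F(a, b, c) ≡ 10 ≠ 0 (mod 11), P does NOT lie on the curve.


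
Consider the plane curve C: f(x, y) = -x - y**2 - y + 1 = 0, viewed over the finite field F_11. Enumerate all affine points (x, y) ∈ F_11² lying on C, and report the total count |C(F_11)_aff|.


Affine F_11-points: {(0, 3), (0, 7), (1, 0), (1, 10), (3, 4), (3, 6), (4, 5), (6, 2), (6, 8), (10, 1), (10, 9)}; count = 11.

For each of the 121 pairs (x, y) ∈ F_11², evaluate f(x, y) mod 11. Record the zeros.
  x = 0: [0↦1, 1↦10, 2↦6, 3↦0, 4↦3, 5↦4, 6↦3, 7↦0, 8↦6, 9↦10, 10↦1]  zeros at y ∈ {3, 7}
  x = 1: [0↦0, 1↦9, 2↦5, 3↦10, 4↦2, 5↦3, 6↦2, 7↦10, 8↦5, 9↦9, 10↦0]  zeros at y ∈ {0, 10}
  x = 2: [0↦10, 1↦8, 2↦4, 3↦9, 4↦1, 5↦2, 6↦1, 7↦9, 8↦4, 9↦8, 10↦10]  zeros at y ∈ ∅
  x = 3: [0↦9, 1↦7, 2↦3, 3↦8, 4↦0, 5↦1, 6↦0, 7↦8, 8↦3, 9↦7, 10↦9]  zeros at y ∈ {4, 6}
  x = 4: [0↦8, 1↦6, 2↦2, 3↦7, 4↦10, 5↦0, 6↦10, 7↦7, 8↦2, 9↦6, 10↦8]  zeros at y ∈ {5}
  x = 5: [0↦7, 1↦5, 2↦1, 3↦6, 4↦9, 5↦10, 6↦9, 7↦6, 8↦1, 9↦5, 10↦7]  zeros at y ∈ ∅
  x = 6: [0↦6, 1↦4, 2↦0, 3↦5, 4↦8, 5↦9, 6↦8, 7↦5, 8↦0, 9↦4, 10↦6]  zeros at y ∈ {2, 8}
  x = 7: [0↦5, 1↦3, 2↦10, 3↦4, 4↦7, 5↦8, 6↦7, 7↦4, 8↦10, 9↦3, 10↦5]  zeros at y ∈ ∅
  x = 8: [0↦4, 1↦2, 2↦9, 3↦3, 4↦6, 5↦7, 6↦6, 7↦3, 8↦9, 9↦2, 10↦4]  zeros at y ∈ ∅
  x = 9: [0↦3, 1↦1, 2↦8, 3↦2, 4↦5, 5↦6, 6↦5, 7↦2, 8↦8, 9↦1, 10↦3]  zeros at y ∈ ∅
  x = 10: [0↦2, 1↦0, 2↦7, 3↦1, 4↦4, 5↦5, 6↦4, 7↦1, 8↦7, 9↦0, 10↦2]  zeros at y ∈ {1, 9}
Collecting zeros: affine points = {(0, 3), (0, 7), (1, 0), (1, 10), (3, 4), (3, 6), (4, 5), (6, 2), (6, 8), (10, 1), (10, 9)}.
Total count |C(F_11)_aff| = 11.


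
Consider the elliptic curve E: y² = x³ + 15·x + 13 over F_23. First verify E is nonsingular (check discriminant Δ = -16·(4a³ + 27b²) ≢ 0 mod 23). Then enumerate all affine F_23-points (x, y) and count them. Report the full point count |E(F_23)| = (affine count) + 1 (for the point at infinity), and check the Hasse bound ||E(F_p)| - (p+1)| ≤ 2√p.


Affine points = {(0, 6), (0, 17), (1, 11), (1, 12), (3, 4), (3, 19), (5, 11), (5, 12), (7, 1), (7, 22), (8, 1), (8, 22), (9, 7), (9, 16), (10, 6), (10, 17), (12, 9), (12, 14), (13, 6), (13, 17), (14, 0), (15, 5), (15, 18), (16, 5), (16, 18), (17, 11), (17, 12), (19, 2), (19, 21)}; affine count = 29; |E(F_23)| = 30.

Discriminant check: Δ ∝ 4a³ + 27b² = 4·15³ + 27·13² = 4·3375 + 27·169 ≡ 8 (mod 23). Nonzero ⇒ E is nonsingular.
For each x ∈ F_23, compute rhs = x³ + 15·x + 13 mod 23, then count y ∈ F_23 with y² ≡ rhs.
  x = 0: rhs = 13, matching y values: 6, 17 (2 points).
  x = 1: rhs = 6, matching y values: 11, 12 (2 points).
  x = 2: rhs = 5, matching y values: none (0 points).
  x = 3: rhs = 16, matching y values: 4, 19 (2 points).
  x = 4: rhs = 22, matching y values: none (0 points).
  x = 5: rhs = 6, matching y values: 11, 12 (2 points).
  x = 6: rhs = 20, matching y values: none (0 points).
  x = 7: rhs = 1, matching y values: 1, 22 (2 points).
  x = 8: rhs = 1, matching y values: 1, 22 (2 points).
  x = 9: rhs = 3, matching y values: 7, 16 (2 points).
  x = 10: rhs = 13, matching y values: 6, 17 (2 points).
  x = 11: rhs = 14, matching y values: none (0 points).
  x = 12: rhs = 12, matching y values: 9, 14 (2 points).
  x = 13: rhs = 13, matching y values: 6, 17 (2 points).
  x = 14: rhs = 0, matching y values: 0 (1 points).
  x = 15: rhs = 2, matching y values: 5, 18 (2 points).
  x = 16: rhs = 2, matching y values: 5, 18 (2 points).
  x = 17: rhs = 6, matching y values: 11, 12 (2 points).
  x = 18: rhs = 20, matching y values: none (0 points).
  x = 19: rhs = 4, matching y values: 2, 21 (2 points).
  x = 20: rhs = 10, matching y values: none (0 points).
  x = 21: rhs = 21, matching y values: none (0 points).
  x = 22: rhs = 20, matching y values: none (0 points).
Total affine count: 29.
Full point count |E(F_23)| = 29 + 1 = 30.
Hasse bound: |30 − (23+1)| = |6| = 6 ≤ 2√23 ≈ 9.5917 ✓.


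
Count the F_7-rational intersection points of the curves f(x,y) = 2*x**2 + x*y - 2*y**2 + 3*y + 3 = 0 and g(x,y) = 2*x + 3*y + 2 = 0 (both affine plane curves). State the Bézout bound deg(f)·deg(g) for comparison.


Common zeros: {(1, 1), (2, 5)}; count = 2; Bézout bound = 2.

deg(f) = 2, deg(g) = 1, so Bézout bound = 2.
Scan x ∈ F_7. For each x, list the y ∈ F_7 with f(x, y) ≡ 0 and those with g(x, y) ≡ 0 (mod 7); the common zeros in that column are the intersection.
  x = 0: f ≡ 0 at y ∈ ∅; g ≡ 0 at y ∈ {4}; common: ∅.
  x = 1: f ≡ 0 at y ∈ {1}; g ≡ 0 at y ∈ {1}; common: {1}.
  x = 2: f ≡ 0 at y ∈ {1, 5}; g ≡ 0 at y ∈ {5}; common: {5}.
  x = 3: f ≡ 0 at y ∈ {0, 3}; g ≡ 0 at y ∈ {2}; common: ∅.
  x = 4: f ≡ 0 at y ∈ {0}; g ≡ 0 at y ∈ {6}; common: ∅.
  x = 5: f ≡ 0 at y ∈ ∅; g ≡ 0 at y ∈ {3}; common: ∅.
  x = 6: f ≡ 0 at y ∈ {3, 5}; g ≡ 0 at y ∈ {0}; common: ∅.
Collecting: common zeros = {(1, 1), (2, 5)}, so the count is 2.
Comparison with the Bézout bound: 2 ≤ 2 = deg(f)·deg(g), as expected for curves with no common component (the bound is attained).


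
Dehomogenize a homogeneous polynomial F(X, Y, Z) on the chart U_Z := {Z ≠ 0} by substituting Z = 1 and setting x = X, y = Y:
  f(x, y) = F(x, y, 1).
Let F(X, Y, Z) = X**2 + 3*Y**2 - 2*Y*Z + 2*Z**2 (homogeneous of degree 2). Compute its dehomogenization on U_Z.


f(x, y) = x**2 + 3*y**2 - 2*y + 2

On U_Z we set Z = 1. Each monomial c·X^i·Y^j·Z^k in F becomes c·x^i·y^j·1^k = c·x^i·y^j.
Substituting Z = 1: F(X, Y, 1) = x**2 + 3*y**2 - 2*y + 2.
Note: deg(f) ≤ deg(F) = 2; strict inequality happens when F is divisible by Z (lost terms).


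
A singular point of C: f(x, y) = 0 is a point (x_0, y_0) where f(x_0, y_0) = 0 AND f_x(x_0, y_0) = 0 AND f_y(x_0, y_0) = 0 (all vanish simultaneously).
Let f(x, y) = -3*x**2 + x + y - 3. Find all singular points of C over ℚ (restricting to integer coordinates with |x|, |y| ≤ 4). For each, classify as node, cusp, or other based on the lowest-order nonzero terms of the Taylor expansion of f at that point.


No singular points in the scanned grid; C is smooth there.

Compute partial derivatives:
  f_x = 1 - 6*x.
  f_y = 1.
f_y = 1 is a nonzero constant, so f_y never vanishes: no point (x, y) can satisfy f = f_x = f_y = 0. In particular no (x, y) ∈ {−4, ..., 4}² is singular; the curve is smooth.


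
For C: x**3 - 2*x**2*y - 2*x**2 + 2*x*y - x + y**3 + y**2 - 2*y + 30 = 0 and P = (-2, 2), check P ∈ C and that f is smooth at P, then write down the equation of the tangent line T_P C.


Tangent line at P: 39*x + 2*y + 74 = 0.

Step 1: f(-2, 2) = 0, so P lies on C.
Step 2: partial derivatives
  f_x(x, y) = 3*x**2 - 4*x*y - 4*x + 2*y - 1, f_y(x, y) = -2*x**2 + 2*x + 3*y**2 + 2*y - 2.
  f_x(P) = 39, f_y(P) = 2 (gradient nonzero, so P is smooth).
Step 3: tangent line at P: 39·(x − -2) + 2·(y − 2) = 0.
Expanding: 39*x + 2*y + 74 = 0.


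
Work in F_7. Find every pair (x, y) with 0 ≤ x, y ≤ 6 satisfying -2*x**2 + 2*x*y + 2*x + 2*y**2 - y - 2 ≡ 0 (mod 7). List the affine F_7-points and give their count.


Affine F_7-points: {(2, 3), (2, 6), (3, 0), (3, 1), (5, 0), (5, 6), (6, 1), (6, 4)}; count = 8.

For each of the 49 pairs (x, y) ∈ F_7², evaluate f(x, y) mod 7. Record the zeros.
  x = 0: [0↦5, 1↦6, 2↦4, 3↦6, 4↦5, 5↦1, 6↦1]  zeros at y ∈ ∅
  x = 1: [0↦5, 1↦1, 2↦1, 3↦5, 4↦6, 5↦4, 6↦6]  zeros at y ∈ ∅
  x = 2: [0↦1, 1↦6, 2↦1, 3↦0, 4↦3, 5↦3, 6↦0]  zeros at y ∈ {3, 6}
  x = 3: [0↦0, 1↦0, 2↦4, 3↦5, 4↦3, 5↦5, 6↦4]  zeros at y ∈ {0, 1}
  x = 4: [0↦2, 1↦4, 2↦3, 3↦6, 4↦6, 5↦3, 6↦4]  zeros at y ∈ ∅
  x = 5: [0↦0, 1↦4, 2↦5, 3↦3, 4↦5, 5↦4, 6↦0]  zeros at y ∈ {0, 6}
  x = 6: [0↦1, 1↦0, 2↦3, 3↦3, 4↦0, 5↦1, 6↦6]  zeros at y ∈ {1, 4}
Collecting zeros: affine points = {(2, 3), (2, 6), (3, 0), (3, 1), (5, 0), (5, 6), (6, 1), (6, 4)}.
Total count |C(F_7)_aff| = 8.


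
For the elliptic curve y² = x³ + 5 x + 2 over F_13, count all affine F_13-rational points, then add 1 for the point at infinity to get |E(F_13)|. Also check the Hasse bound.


Affine points = {(5, 3), (5, 10), (6, 1), (6, 12), (7, 4), (7, 9), (9, 3), (9, 10), (10, 5), (10, 8), (11, 6), (11, 7), (12, 3), (12, 10)}; affine count = 14; |E(F_13)| = 15.

Discriminant check: Δ ∝ 4a³ + 27b² = 4·5³ + 27·2² = 4·125 + 27·4 ≡ 10 (mod 13). Nonzero ⇒ E is nonsingular.
For each x ∈ F_13, compute rhs = x³ + 5·x + 2 mod 13, then count y ∈ F_13 with y² ≡ rhs.
  x = 0: rhs = 2, matching y values: none (0 points).
  x = 1: rhs = 8, matching y values: none (0 points).
  x = 2: rhs = 7, matching y values: none (0 points).
  x = 3: rhs = 5, matching y values: none (0 points).
  x = 4: rhs = 8, matching y values: none (0 points).
  x = 5: rhs = 9, matching y values: 3, 10 (2 points).
  x = 6: rhs = 1, matching y values: 1, 12 (2 points).
  x = 7: rhs = 3, matching y values: 4, 9 (2 points).
  x = 8: rhs = 8, matching y values: none (0 points).
  x = 9: rhs = 9, matching y values: 3, 10 (2 points).
  x = 10: rhs = 12, matching y values: 5, 8 (2 points).
  x = 11: rhs = 10, matching y values: 6, 7 (2 points).
  x = 12: rhs = 9, matching y values: 3, 10 (2 points).
Total affine count: 14.
Full point count |E(F_13)| = 14 + 1 = 15.
Hasse bound: |15 − (13+1)| = |1| = 1 ≤ 2√13 ≈ 7.2111 ✓.


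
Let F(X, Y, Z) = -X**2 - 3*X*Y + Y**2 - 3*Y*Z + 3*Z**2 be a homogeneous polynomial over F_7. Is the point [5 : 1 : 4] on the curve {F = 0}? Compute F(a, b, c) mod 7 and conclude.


F(5,1,4) ≡ 4 (mod 7); P is NOT on the curve.

Evaluate F(5, 1, 4) term-by-term (mod 7).
  -X**2 ↦ -1·25·1·1 = -25
  -3*X*Y ↦ -3·5·1·1 = -15
  Y**2 ↦ 1·1·1·1 = 1
  -3*Y*Z ↦ -3·1·1·4 = -12
  3*Z**2 ↦ 3·1·1·16 = 48
Sum: F(5, 1, 4) = (-25) + (-15) + (1) + (-12) + (48) = -3.
Reducing mod 7: -3 ≡ 4 (mod 7).
Since F(a, b, c) ≡ 4 ≠ 0 (mod 7), P does NOT lie on the curve.


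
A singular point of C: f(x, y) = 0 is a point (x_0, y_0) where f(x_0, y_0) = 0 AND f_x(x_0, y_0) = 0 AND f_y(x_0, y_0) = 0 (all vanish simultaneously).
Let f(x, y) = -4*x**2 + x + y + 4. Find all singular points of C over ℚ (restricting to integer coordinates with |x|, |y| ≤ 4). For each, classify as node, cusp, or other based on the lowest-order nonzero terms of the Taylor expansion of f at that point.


No singular points in the scanned grid; C is smooth there.

Compute partial derivatives:
  f_x = 1 - 8*x.
  f_y = 1.
f_y = 1 is a nonzero constant, so f_y never vanishes: no point (x, y) can satisfy f = f_x = f_y = 0. In particular no (x, y) ∈ {−4, ..., 4}² is singular; the curve is smooth.


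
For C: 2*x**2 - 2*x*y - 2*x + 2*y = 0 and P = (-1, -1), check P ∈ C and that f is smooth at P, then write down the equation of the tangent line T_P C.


Tangent line at P: -4*x + 4*y = 0.

Step 1: f(-1, -1) = 0, so P lies on C.
Step 2: partial derivatives
  f_x(x, y) = 4*x - 2*y - 2, f_y(x, y) = 2 - 2*x.
  f_x(P) = -4, f_y(P) = 4 (gradient nonzero, so P is smooth).
Step 3: tangent line at P: -4·(x − -1) + 4·(y − -1) = 0.
Expanding: -4*x + 4*y = 0.


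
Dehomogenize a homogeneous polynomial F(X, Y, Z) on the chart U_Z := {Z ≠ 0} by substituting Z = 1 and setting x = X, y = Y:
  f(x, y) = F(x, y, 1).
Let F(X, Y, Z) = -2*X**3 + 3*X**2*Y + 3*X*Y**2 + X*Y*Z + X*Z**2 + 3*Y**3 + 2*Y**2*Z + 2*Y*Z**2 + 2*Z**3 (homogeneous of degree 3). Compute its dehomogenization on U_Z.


f(x, y) = -2*x**3 + 3*x**2*y + 3*x*y**2 + x*y + x + 3*y**3 + 2*y**2 + 2*y + 2

On U_Z we set Z = 1. Each monomial c·X^i·Y^j·Z^k in F becomes c·x^i·y^j·1^k = c·x^i·y^j.
Substituting Z = 1: F(X, Y, 1) = -2*x**3 + 3*x**2*y + 3*x*y**2 + x*y + x + 3*y**3 + 2*y**2 + 2*y + 2.
Note: deg(f) ≤ deg(F) = 3; strict inequality happens when F is divisible by Z (lost terms).


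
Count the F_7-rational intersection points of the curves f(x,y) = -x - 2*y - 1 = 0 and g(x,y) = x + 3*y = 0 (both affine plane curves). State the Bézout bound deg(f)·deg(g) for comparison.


Common zeros: {(4, 1)}; count = 1; Bézout bound = 1.

deg(f) = 1, deg(g) = 1, so Bézout bound = 1.
Scan x ∈ F_7. For each x, list the y ∈ F_7 with f(x, y) ≡ 0 and those with g(x, y) ≡ 0 (mod 7); the common zeros in that column are the intersection.
  x = 0: f ≡ 0 at y ∈ {3}; g ≡ 0 at y ∈ {0}; common: ∅.
  x = 1: f ≡ 0 at y ∈ {6}; g ≡ 0 at y ∈ {2}; common: ∅.
  x = 2: f ≡ 0 at y ∈ {2}; g ≡ 0 at y ∈ {4}; common: ∅.
  x = 3: f ≡ 0 at y ∈ {5}; g ≡ 0 at y ∈ {6}; common: ∅.
  x = 4: f ≡ 0 at y ∈ {1}; g ≡ 0 at y ∈ {1}; common: {1}.
  x = 5: f ≡ 0 at y ∈ {4}; g ≡ 0 at y ∈ {3}; common: ∅.
  x = 6: f ≡ 0 at y ∈ {0}; g ≡ 0 at y ∈ {5}; common: ∅.
Collecting: common zeros = {(4, 1)}, so the count is 1.
Comparison with the Bézout bound: 1 ≤ 1 = deg(f)·deg(g), as expected for curves with no common component (the bound is attained).


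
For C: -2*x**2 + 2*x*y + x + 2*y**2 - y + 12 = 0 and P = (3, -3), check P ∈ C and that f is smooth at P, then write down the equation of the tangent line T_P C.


Tangent line at P: -17*x - 7*y + 30 = 0.

Step 1: f(3, -3) = 0, so P lies on C.
Step 2: partial derivatives
  f_x(x, y) = -4*x + 2*y + 1, f_y(x, y) = 2*x + 4*y - 1.
  f_x(P) = -17, f_y(P) = -7 (gradient nonzero, so P is smooth).
Step 3: tangent line at P: -17·(x − 3) + -7·(y − -3) = 0.
Expanding: -17*x - 7*y + 30 = 0.


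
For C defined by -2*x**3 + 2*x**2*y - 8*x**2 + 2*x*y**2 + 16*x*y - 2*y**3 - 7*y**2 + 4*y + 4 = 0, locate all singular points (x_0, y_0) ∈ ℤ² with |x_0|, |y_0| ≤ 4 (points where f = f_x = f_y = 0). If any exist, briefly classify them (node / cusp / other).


Singular points: {(-2, -2)}; classification: cusp.

Compute partial derivatives:
  f_x = -6*x**2 + 4*x*y - 16*x + 2*y**2 + 16*y.
  f_y = 2*x**2 + 4*x*y + 16*x - 6*y**2 - 14*y + 4.
Scan x_0 ∈ {−4, ..., 4}. For each x_0, f_y(x_0, y) is a polynomial in y; find its integer roots y ∈ {−4, ..., 4}, then test f_x and f at those candidates.
  x = -4: f_y(-4, y) = -6*y**2 - 30*y - 28; no integer root y with |y| ≤ 4.
  x = -3: f_y(-3, y) = -6*y**2 - 26*y - 26; no integer root y with |y| ≤ 4.
  x = -2: f_y(-2, y) = -6*y**2 - 22*y - 20; vanishes at y ∈ {-2}. (-2, -2): f_x = 0, f = 0 — SINGULAR.
  x = -1: f_y(-1, y) = -6*y**2 - 18*y - 10; no integer root y with |y| ≤ 4.
  x = 0: f_y(0, y) = -6*y**2 - 14*y + 4; no integer root y with |y| ≤ 4.
  x = 1: f_y(1, y) = -6*y**2 - 10*y + 22; no integer root y with |y| ≤ 4.
  x = 2: f_y(2, y) = -6*y**2 - 6*y + 44; no integer root y with |y| ≤ 4.
  x = 3: f_y(3, y) = -6*y**2 - 2*y + 70; no integer root y with |y| ≤ 4.
  x = 4: f_y(4, y) = -6*y**2 + 2*y + 100; no integer root y with |y| ≤ 4.
Only singular point on the grid: (-2, -2).
Classify: substitute x = -2 + u, y = -2 + v and expand: f = -2*u**3 + 2*u**2*v + 2*u*v**2 - 2*v**3 + v**2.
No constant or linear terms (consistent with a singular point). Quadratic part: v**2. Cubic part: -2*u**3 + 2*u**2*v + 2*u*v**2 - 2*v**3.
The quadratic part v**2 is a perfect square, so there is a single (double) tangent line v = 0, i.e. y = -2. Restricting the cubic part to that line (v = 0) leaves -2*u**3 ≠ 0, so f is not divisible by v and the branch is v² ≈ 2*u**3 to lowest order — this is a cusp.
Classification: cusp.


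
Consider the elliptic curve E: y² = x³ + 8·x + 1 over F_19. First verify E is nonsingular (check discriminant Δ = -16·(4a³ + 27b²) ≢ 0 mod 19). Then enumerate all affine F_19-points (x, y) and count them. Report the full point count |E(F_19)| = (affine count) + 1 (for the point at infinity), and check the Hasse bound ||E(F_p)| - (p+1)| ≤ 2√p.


Affine points = {(0, 1), (0, 18), (2, 5), (2, 14), (7, 1), (7, 18), (8, 8), (8, 11), (9, 2), (9, 17), (10, 6), (10, 13), (12, 1), (12, 18), (14, 8), (14, 11), (15, 0), (16, 8), (16, 11), (18, 7), (18, 12)}; affine count = 21; |E(F_19)| = 22.

Discriminant check: Δ ∝ 4a³ + 27b² = 4·8³ + 27·1² = 4·512 + 27·1 ≡ 4 (mod 19). Nonzero ⇒ E is nonsingular.
For each x ∈ F_19, compute rhs = x³ + 8·x + 1 mod 19, then count y ∈ F_19 with y² ≡ rhs.
  x = 0: rhs = 1, matching y values: 1, 18 (2 points).
  x = 1: rhs = 10, matching y values: none (0 points).
  x = 2: rhs = 6, matching y values: 5, 14 (2 points).
  x = 3: rhs = 14, matching y values: none (0 points).
  x = 4: rhs = 2, matching y values: none (0 points).
  x = 5: rhs = 14, matching y values: none (0 points).
  x = 6: rhs = 18, matching y values: none (0 points).
  x = 7: rhs = 1, matching y values: 1, 18 (2 points).
  x = 8: rhs = 7, matching y values: 8, 11 (2 points).
  x = 9: rhs = 4, matching y values: 2, 17 (2 points).
  x = 10: rhs = 17, matching y values: 6, 13 (2 points).
  x = 11: rhs = 14, matching y values: none (0 points).
  x = 12: rhs = 1, matching y values: 1, 18 (2 points).
  x = 13: rhs = 3, matching y values: none (0 points).
  x = 14: rhs = 7, matching y values: 8, 11 (2 points).
  x = 15: rhs = 0, matching y values: 0 (1 points).
  x = 16: rhs = 7, matching y values: 8, 11 (2 points).
  x = 17: rhs = 15, matching y values: none (0 points).
  x = 18: rhs = 11, matching y values: 7, 12 (2 points).
Total affine count: 21.
Full point count |E(F_19)| = 21 + 1 = 22.
Hasse bound: |22 − (19+1)| = |2| = 2 ≤ 2√19 ≈ 8.7178 ✓.


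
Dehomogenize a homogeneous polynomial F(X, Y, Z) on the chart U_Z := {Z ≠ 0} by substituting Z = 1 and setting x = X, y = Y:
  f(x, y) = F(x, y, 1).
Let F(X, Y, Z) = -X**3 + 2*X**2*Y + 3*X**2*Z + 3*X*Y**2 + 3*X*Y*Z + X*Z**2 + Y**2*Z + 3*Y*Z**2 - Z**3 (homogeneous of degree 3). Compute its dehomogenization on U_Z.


f(x, y) = -x**3 + 2*x**2*y + 3*x**2 + 3*x*y**2 + 3*x*y + x + y**2 + 3*y - 1

On U_Z we set Z = 1. Each monomial c·X^i·Y^j·Z^k in F becomes c·x^i·y^j·1^k = c·x^i·y^j.
Substituting Z = 1: F(X, Y, 1) = -x**3 + 2*x**2*y + 3*x**2 + 3*x*y**2 + 3*x*y + x + y**2 + 3*y - 1.
Note: deg(f) ≤ deg(F) = 3; strict inequality happens when F is divisible by Z (lost terms).


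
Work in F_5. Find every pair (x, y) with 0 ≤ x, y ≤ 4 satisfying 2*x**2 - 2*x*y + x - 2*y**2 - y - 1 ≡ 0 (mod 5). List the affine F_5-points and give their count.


Affine F_5-points: {(1, 3), (3, 0), (3, 4), (4, 0), (4, 3)}; count = 5.

For each of the 25 pairs (x, y) ∈ F_5², evaluate f(x, y) mod 5. Record the zeros.
  x = 0: [0↦4, 1↦1, 2↦4, 3↦3, 4↦3]  zeros at y ∈ ∅
  x = 1: [0↦2, 1↦2, 2↦3, 3↦0, 4↦3]  zeros at y ∈ {3}
  x = 2: [0↦4, 1↦2, 2↦1, 3↦1, 4↦2]  zeros at y ∈ ∅
  x = 3: [0↦0, 1↦1, 2↦3, 3↦1, 4↦0]  zeros at y ∈ {0, 4}
  x = 4: [0↦0, 1↦4, 2↦4, 3↦0, 4↦2]  zeros at y ∈ {0, 3}
Collecting zeros: affine points = {(1, 3), (3, 0), (3, 4), (4, 0), (4, 3)}.
Total count |C(F_5)_aff| = 5.


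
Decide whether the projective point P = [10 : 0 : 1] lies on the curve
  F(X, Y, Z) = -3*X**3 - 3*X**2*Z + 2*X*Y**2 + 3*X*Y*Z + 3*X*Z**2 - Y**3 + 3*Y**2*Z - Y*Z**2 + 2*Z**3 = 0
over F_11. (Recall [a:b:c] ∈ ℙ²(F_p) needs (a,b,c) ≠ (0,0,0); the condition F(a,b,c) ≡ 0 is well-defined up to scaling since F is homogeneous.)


F(10,0,1) ≡ 10 (mod 11); P is NOT on the curve.

Evaluate F(10, 0, 1) term-by-term (mod 11).
  -3*X**3 ↦ -3·1000·1·1 = -3000
  -3*X**2*Z ↦ -3·100·1·1 = -300
  2*X*Y**2 ↦ 2·10·0·1 = 0
  3*X*Y*Z ↦ 3·10·0·1 = 0
  3*X*Z**2 ↦ 3·10·1·1 = 30
  -Y**3 ↦ -1·1·0·1 = 0
  3*Y**2*Z ↦ 3·1·0·1 = 0
  -Y*Z**2 ↦ -1·1·0·1 = 0
  2*Z**3 ↦ 2·1·1·1 = 2
Sum: F(10, 0, 1) = (-3000) + (-300) + (0) + (0) + (30) + (0) + (0) + (0) + (2) = -3268.
Reducing mod 11: -3268 ≡ 10 (mod 11).
Since F(a, b, c) ≡ 10 ≠ 0 (mod 11), P does NOT lie on the curve.


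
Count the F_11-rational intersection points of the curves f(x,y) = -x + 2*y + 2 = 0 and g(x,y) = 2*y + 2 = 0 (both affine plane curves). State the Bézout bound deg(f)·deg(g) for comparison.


Common zeros: {(0, 10)}; count = 1; Bézout bound = 1.

deg(f) = 1, deg(g) = 1, so Bézout bound = 1.
Scan x ∈ F_11. For each x, list the y ∈ F_11 with f(x, y) ≡ 0 and those with g(x, y) ≡ 0 (mod 11); the common zeros in that column are the intersection.
  x = 0: f ≡ 0 at y ∈ {10}; g ≡ 0 at y ∈ {10}; common: {10}.
  x = 1: f ≡ 0 at y ∈ {5}; g ≡ 0 at y ∈ {10}; common: ∅.
  x = 2: f ≡ 0 at y ∈ {0}; g ≡ 0 at y ∈ {10}; common: ∅.
  x = 3: f ≡ 0 at y ∈ {6}; g ≡ 0 at y ∈ {10}; common: ∅.
  x = 4: f ≡ 0 at y ∈ {1}; g ≡ 0 at y ∈ {10}; common: ∅.
  x = 5: f ≡ 0 at y ∈ {7}; g ≡ 0 at y ∈ {10}; common: ∅.
  x = 6: f ≡ 0 at y ∈ {2}; g ≡ 0 at y ∈ {10}; common: ∅.
  x = 7: f ≡ 0 at y ∈ {8}; g ≡ 0 at y ∈ {10}; common: ∅.
  x = 8: f ≡ 0 at y ∈ {3}; g ≡ 0 at y ∈ {10}; common: ∅.
  x = 9: f ≡ 0 at y ∈ {9}; g ≡ 0 at y ∈ {10}; common: ∅.
  x = 10: f ≡ 0 at y ∈ {4}; g ≡ 0 at y ∈ {10}; common: ∅.
Collecting: common zeros = {(0, 10)}, so the count is 1.
Comparison with the Bézout bound: 1 ≤ 1 = deg(f)·deg(g), as expected for curves with no common component (the bound is attained).


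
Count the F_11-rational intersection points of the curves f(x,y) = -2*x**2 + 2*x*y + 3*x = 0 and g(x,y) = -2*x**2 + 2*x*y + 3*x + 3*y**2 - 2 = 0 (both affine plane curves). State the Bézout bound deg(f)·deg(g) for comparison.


Common zeros: ∅; count = 0; Bézout bound = 4.

deg(f) = 2, deg(g) = 2, so Bézout bound = 4.
Scan x ∈ F_11. For each x, list the y ∈ F_11 with f(x, y) ≡ 0 and those with g(x, y) ≡ 0 (mod 11); the common zeros in that column are the intersection.
  x = 0: f ≡ 0 at y ∈ {0, 1, 2, 3, 4, 5, 6, 7, 8, 9, 10}; g ≡ 0 at y ∈ ∅; common: ∅.
  x = 1: f ≡ 0 at y ∈ {5}; g ≡ 0 at y ∈ {4, 10}; common: ∅.
  x = 2: f ≡ 0 at y ∈ {6}; g ≡ 0 at y ∈ {8, 9}; common: ∅.
  x = 3: f ≡ 0 at y ∈ {7}; g ≡ 0 at y ∈ {0, 9}; common: ∅.
  x = 4: f ≡ 0 at y ∈ {8}; g ≡ 0 at y ∈ {0, 1}; common: ∅.
  x = 5: f ≡ 0 at y ∈ {9}; g ≡ 0 at y ∈ {5, 10}; common: ∅.
  x = 6: f ≡ 0 at y ∈ {10}; g ≡ 0 at y ∈ ∅; common: ∅.
  x = 7: f ≡ 0 at y ∈ {0}; g ≡ 0 at y ∈ {5}; common: ∅.
  x = 8: f ≡ 0 at y ∈ {1}; g ≡ 0 at y ∈ ∅; common: ∅.
  x = 9: f ≡ 0 at y ∈ {2}; g ≡ 0 at y ∈ ∅; common: ∅.
  x = 10: f ≡ 0 at y ∈ {3}; g ≡ 0 at y ∈ {4}; common: ∅.
Collecting: common zeros = ∅, so the count is 0.
Comparison with the Bézout bound: 0 ≤ 4 = deg(f)·deg(g), as expected for curves with no common component (the affine F_11-count falls short of the bound because intersections may lie at infinity, over extension fields, or carry multiplicity).


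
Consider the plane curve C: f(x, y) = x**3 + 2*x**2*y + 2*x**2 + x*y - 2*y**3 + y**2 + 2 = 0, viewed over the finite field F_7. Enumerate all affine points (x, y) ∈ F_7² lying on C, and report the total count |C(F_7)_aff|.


Affine F_7-points: {(1, 1), (3, 2), (4, 0), (4, 1), (4, 3), (5, 1), (6, 2), (6, 4), (6, 5)}; count = 9.

For each of the 49 pairs (x, y) ∈ F_7², evaluate f(x, y) mod 7. Record the zeros.
  x = 0: [0↦2, 1↦1, 2↦4, 3↦6, 4↦2, 5↦1, 6↦5]  zeros at y ∈ ∅
  x = 1: [0↦5, 1↦0, 2↦6, 3↦4, 4↦3, 5↦5, 6↦5]  zeros at y ∈ {1}
  x = 2: [0↦4, 1↦6, 2↦5, 3↦3, 4↦2, 5↦4, 6↦4]  zeros at y ∈ ∅
  x = 3: [0↦5, 1↦4, 2↦0, 3↦2, 4↦5, 5↦4, 6↦1]  zeros at y ∈ {2}
  x = 4: [0↦0, 1↦0, 2↦4, 3↦0, 4↦4, 5↦4, 6↦2]  zeros at y ∈ {0, 1, 3}
  x = 5: [0↦2, 1↦0, 2↦2, 3↦3, 4↦5, 5↦3, 6↦6]  zeros at y ∈ {1}
  x = 6: [0↦3, 1↦3, 2↦0, 3↦3, 4↦0, 5↦0, 6↦5]  zeros at y ∈ {2, 4, 5}
Collecting zeros: affine points = {(1, 1), (3, 2), (4, 0), (4, 1), (4, 3), (5, 1), (6, 2), (6, 4), (6, 5)}.
Total count |C(F_7)_aff| = 9.


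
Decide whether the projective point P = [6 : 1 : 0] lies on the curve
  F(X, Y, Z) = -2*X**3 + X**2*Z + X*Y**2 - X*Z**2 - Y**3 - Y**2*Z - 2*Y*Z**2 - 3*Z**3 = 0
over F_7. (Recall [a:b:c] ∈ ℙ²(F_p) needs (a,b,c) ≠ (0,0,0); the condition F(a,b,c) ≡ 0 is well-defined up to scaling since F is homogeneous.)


F(6,1,0) ≡ 0 (mod 7); P is on the curve.

Evaluate F(6, 1, 0) term-by-term (mod 7).
  -2*X**3 ↦ -2·216·1·1 = -432
  X**2*Z ↦ 1·36·1·0 = 0
  X*Y**2 ↦ 1·6·1·1 = 6
  -X*Z**2 ↦ -1·6·1·0 = 0
  -Y**3 ↦ -1·1·1·1 = -1
  -Y**2*Z ↦ -1·1·1·0 = 0
  -2*Y*Z**2 ↦ -2·1·1·0 = 0
  -3*Z**3 ↦ -3·1·1·0 = 0
Sum: F(6, 1, 0) = (-432) + (0) + (6) + (0) + (-1) + (0) + (0) + (0) = -427.
Reducing mod 7: -427 ≡ 0 (mod 7).
Since F(a, b, c) ≡ 0 (mod 7), P lies on the curve.


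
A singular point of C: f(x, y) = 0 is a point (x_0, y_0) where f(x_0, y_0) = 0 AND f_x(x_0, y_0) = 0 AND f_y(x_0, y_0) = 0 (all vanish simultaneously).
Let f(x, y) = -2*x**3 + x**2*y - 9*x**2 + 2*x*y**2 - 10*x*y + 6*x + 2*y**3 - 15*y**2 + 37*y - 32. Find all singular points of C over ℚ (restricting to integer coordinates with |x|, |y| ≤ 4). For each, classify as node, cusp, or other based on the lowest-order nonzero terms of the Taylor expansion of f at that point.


Singular points: {(-1, 3)}; classification: cusp.

Compute partial derivatives:
  f_x = -6*x**2 + 2*x*y - 18*x + 2*y**2 - 10*y + 6.
  f_y = x**2 + 4*x*y - 10*x + 6*y**2 - 30*y + 37.
Scan x_0 ∈ {−4, ..., 4}. For each x_0, f_y(x_0, y) is a polynomial in y; find its integer roots y ∈ {−4, ..., 4}, then test f_x and f at those candidates.
  x = -4: f_y(-4, y) = 6*y**2 - 46*y + 93; no integer root y with |y| ≤ 4.
  x = -3: f_y(-3, y) = 6*y**2 - 42*y + 76; no integer root y with |y| ≤ 4.
  x = -2: f_y(-2, y) = 6*y**2 - 38*y + 61; no integer root y with |y| ≤ 4.
  x = -1: f_y(-1, y) = 6*y**2 - 34*y + 48; vanishes at y ∈ {3}. (-1, 3): f_x = 0, f = 0 — SINGULAR.
  x = 0: f_y(0, y) = 6*y**2 - 30*y + 37; no integer root y with |y| ≤ 4.
  x = 1: f_y(1, y) = 6*y**2 - 26*y + 28; vanishes at y ∈ {2}. (1, 2): f_x = -26 ≠ 0.
  x = 2: f_y(2, y) = 6*y**2 - 22*y + 21; no integer root y with |y| ≤ 4.
  x = 3: f_y(3, y) = 6*y**2 - 18*y + 16; no integer root y with |y| ≤ 4.
  x = 4: f_y(4, y) = 6*y**2 - 14*y + 13; no integer root y with |y| ≤ 4.
Only singular point on the grid: (-1, 3).
Classify: substitute x = -1 + u, y = 3 + v and expand: f = -2*u**3 + u**2*v + 2*u*v**2 + 2*v**3 + v**2.
No constant or linear terms (consistent with a singular point). Quadratic part: v**2. Cubic part: -2*u**3 + u**2*v + 2*u*v**2 + 2*v**3.
The quadratic part v**2 is a perfect square, so there is a single (double) tangent line v = 0, i.e. y = 3. Restricting the cubic part to that line (v = 0) leaves -2*u**3 ≠ 0, so f is not divisible by v and the branch is v² ≈ 2*u**3 to lowest order — this is a cusp.
Classification: cusp.


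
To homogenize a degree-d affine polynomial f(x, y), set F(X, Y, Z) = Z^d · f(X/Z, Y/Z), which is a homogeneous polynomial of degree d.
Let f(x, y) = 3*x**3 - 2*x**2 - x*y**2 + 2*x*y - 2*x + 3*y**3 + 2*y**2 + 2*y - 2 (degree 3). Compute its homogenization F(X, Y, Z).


F(X, Y, Z) = 3*X**3 - 2*X**2*Z - X*Y**2 + 2*X*Y*Z - 2*X*Z**2 + 3*Y**3 + 2*Y**2*Z + 2*Y*Z**2 - 2*Z**3

deg(f) = 3.
Substitute x = X/Z, y = Y/Z into f, then multiply by Z^3.
  monomial 3·x^3·y^0 ↦ 3·X^3·Y^0·Z^0.
  monomial -2·x^2·y^0 ↦ -2·X^2·Y^0·Z^1.
  monomial -1·x^1·y^2 ↦ -1·X^1·Y^2·Z^0.
  monomial 2·x^1·y^1 ↦ 2·X^1·Y^1·Z^1.
  monomial -2·x^1·y^0 ↦ -2·X^1·Y^0·Z^2.
  monomial 3·x^0·y^3 ↦ 3·X^0·Y^3·Z^0.
  monomial 2·x^0·y^2 ↦ 2·X^0·Y^2·Z^1.
  monomial 2·x^0·y^1 ↦ 2·X^0·Y^1·Z^2.
  monomial -2·x^0·y^0 ↦ -2·X^0·Y^0·Z^3.
Collecting: F(X, Y, Z) = 3*X**3 - 2*X**2*Z - X*Y**2 + 2*X*Y*Z - 2*X*Z**2 + 3*Y**3 + 2*Y**2*Z + 2*Y*Z**2 - 2*Z**3.


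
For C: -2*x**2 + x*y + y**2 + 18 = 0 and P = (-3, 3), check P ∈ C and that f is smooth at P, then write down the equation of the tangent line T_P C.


Tangent line at P: 15*x + 3*y + 36 = 0.

Step 1: f(-3, 3) = 0, so P lies on C.
Step 2: partial derivatives
  f_x(x, y) = -4*x + y, f_y(x, y) = x + 2*y.
  f_x(P) = 15, f_y(P) = 3 (gradient nonzero, so P is smooth).
Step 3: tangent line at P: 15·(x − -3) + 3·(y − 3) = 0.
Expanding: 15*x + 3*y + 36 = 0.


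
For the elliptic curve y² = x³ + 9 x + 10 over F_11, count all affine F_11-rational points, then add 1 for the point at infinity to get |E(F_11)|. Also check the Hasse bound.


Affine points = {(1, 3), (1, 8), (2, 5), (2, 6), (3, 3), (3, 8), (4, 0), (5, 2), (5, 9), (6, 4), (6, 7), (7, 3), (7, 8), (8, 0), (10, 0)}; affine count = 15; |E(F_11)| = 16.

Discriminant check: Δ ∝ 4a³ + 27b² = 4·9³ + 27·10² = 4·729 + 27·100 ≡ 6 (mod 11). Nonzero ⇒ E is nonsingular.
For each x ∈ F_11, compute rhs = x³ + 9·x + 10 mod 11, then count y ∈ F_11 with y² ≡ rhs.
  x = 0: rhs = 10, matching y values: none (0 points).
  x = 1: rhs = 9, matching y values: 3, 8 (2 points).
  x = 2: rhs = 3, matching y values: 5, 6 (2 points).
  x = 3: rhs = 9, matching y values: 3, 8 (2 points).
  x = 4: rhs = 0, matching y values: 0 (1 points).
  x = 5: rhs = 4, matching y values: 2, 9 (2 points).
  x = 6: rhs = 5, matching y values: 4, 7 (2 points).
  x = 7: rhs = 9, matching y values: 3, 8 (2 points).
  x = 8: rhs = 0, matching y values: 0 (1 points).
  x = 9: rhs = 6, matching y values: none (0 points).
  x = 10: rhs = 0, matching y values: 0 (1 points).
Total affine count: 15.
Full point count |E(F_11)| = 15 + 1 = 16.
Hasse bound: |16 − (11+1)| = |4| = 4 ≤ 2√11 ≈ 6.6332 ✓.
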